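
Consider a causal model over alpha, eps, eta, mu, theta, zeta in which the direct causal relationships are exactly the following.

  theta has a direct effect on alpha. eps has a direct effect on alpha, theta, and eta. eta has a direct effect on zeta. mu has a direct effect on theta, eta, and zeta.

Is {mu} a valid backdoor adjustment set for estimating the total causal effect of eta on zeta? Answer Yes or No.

Backdoor paths from eta to zeta (paths whose first edge points into eta):
  P1: eta <- mu -> zeta
  P2: eta <- eps -> theta <- mu -> zeta
  P3: eta <- eps -> alpha <- theta <- mu -> zeta
Condition 1 (no descendant of eta in the set): holds — descendants of eta are {zeta}; none are in {mu}.
Condition 2 (every backdoor path blocked by {mu}):
  P1: blocked at fork node mu ∈ conditioning set.
  P2: blocked at collider theta (neither it nor any descendant is in the conditioning set).
  P3: blocked at collider alpha (neither it nor any descendant is in the conditioning set).
{mu} satisfies the backdoor criterion.

Yes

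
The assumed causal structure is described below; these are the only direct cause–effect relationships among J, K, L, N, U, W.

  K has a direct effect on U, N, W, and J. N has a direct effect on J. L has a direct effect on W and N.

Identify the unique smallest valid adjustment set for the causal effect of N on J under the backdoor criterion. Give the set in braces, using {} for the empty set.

{K}

Variables eligible for adjustment (non-descendants of N, excluding N and J): {K, L, U, W}.
Backdoor paths from N to J:
  P1: N <- L -> W <- K -> J
  P2: N <- K -> J
The empty set is not sufficient: P2 (N <- K -> J) has no collider blocking it and no conditioned non-collider, so it is open.
Try {K}:
  P1: blocked at collider W (neither it nor any descendant is in the conditioning set).
  P2: blocked at fork node K ∈ conditioning set.
{K} contains no descendant of N and blocks every backdoor path.
No other singleton works — e.g. {L} leaves P2 open — so {K} is the unique smallest valid adjustment set.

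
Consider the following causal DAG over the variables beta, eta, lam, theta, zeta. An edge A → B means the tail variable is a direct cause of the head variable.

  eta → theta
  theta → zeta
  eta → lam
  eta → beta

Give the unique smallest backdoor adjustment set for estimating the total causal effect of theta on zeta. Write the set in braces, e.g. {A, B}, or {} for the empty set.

{}

Variables eligible for adjustment (non-descendants of theta, excluding theta and zeta): {beta, eta, lam}.
Backdoor paths from theta to zeta:
  (none)
With no backdoor paths the empty set already satisfies the criterion, and it is trivially minimal.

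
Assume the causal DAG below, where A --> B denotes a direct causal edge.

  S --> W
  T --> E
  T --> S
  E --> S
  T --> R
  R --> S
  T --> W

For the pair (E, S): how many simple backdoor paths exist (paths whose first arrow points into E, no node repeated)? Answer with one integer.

3

A backdoor path from E to S is any simple undirected path whose first edge points into E (i.e. leaves E via a parent).
Parents of E: {T}.
Enumerating:
  P1: E <- T -> R -> S
  P2: E <- T -> S
  P3: E <- T -> W <- S
That exhausts the simple backdoor paths. Count: 3.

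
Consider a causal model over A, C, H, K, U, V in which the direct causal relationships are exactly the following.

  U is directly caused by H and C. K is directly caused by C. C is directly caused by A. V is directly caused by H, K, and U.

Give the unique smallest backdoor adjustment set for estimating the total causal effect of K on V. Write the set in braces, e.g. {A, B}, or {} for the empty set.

{C}

Variables eligible for adjustment (non-descendants of K, excluding K and V): {A, C, H, U}.
Backdoor paths from K to V:
  P1: K <- C -> U <- H -> V
  P2: K <- C -> U -> V
The empty set is not sufficient: P2 (K <- C -> U -> V) has no collider blocking it and no conditioned non-collider, so it is open.
Try {C}:
  P1: blocked at fork node C ∈ conditioning set.
  P2: blocked at fork node C ∈ conditioning set.
{C} contains no descendant of K and blocks every backdoor path.
No other singleton works — e.g. {A} leaves P2 open — so {C} is the unique smallest valid adjustment set.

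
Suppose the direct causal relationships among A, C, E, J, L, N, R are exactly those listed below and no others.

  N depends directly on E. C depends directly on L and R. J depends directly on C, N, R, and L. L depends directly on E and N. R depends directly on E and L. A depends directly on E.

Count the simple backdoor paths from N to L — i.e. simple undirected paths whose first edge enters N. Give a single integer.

6

A backdoor path from N to L is any simple undirected path whose first edge points into N (i.e. leaves N via a parent).
Parents of N: {E}.
Enumerating:
  P1: N <- E -> L
  P2: N <- E -> R <- L
  P3: N <- E -> R -> C <- L
  P4: N <- E -> R -> C -> J <- L
  P5: N <- E -> R -> J <- L
  P6: N <- E -> R -> J <- C <- L
That exhausts the simple backdoor paths. Count: 6.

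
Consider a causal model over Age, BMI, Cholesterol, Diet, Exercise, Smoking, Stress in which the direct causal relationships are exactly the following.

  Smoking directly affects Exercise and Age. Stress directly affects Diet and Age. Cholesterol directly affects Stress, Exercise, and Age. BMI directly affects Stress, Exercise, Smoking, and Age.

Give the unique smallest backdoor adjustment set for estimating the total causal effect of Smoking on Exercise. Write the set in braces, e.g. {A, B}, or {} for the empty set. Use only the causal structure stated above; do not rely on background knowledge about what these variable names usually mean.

Variables eligible for adjustment (non-descendants of Smoking, excluding Smoking and Exercise): {BMI, Cholesterol, Diet, Stress}.
Backdoor paths from Smoking to Exercise:
  P1: Smoking <- BMI -> Stress <- Cholesterol -> Exercise
  P2: Smoking <- BMI -> Stress -> Age <- Cholesterol -> Exercise
  P3: Smoking <- BMI -> Age <- Cholesterol -> Exercise
  P4: Smoking <- BMI -> Age <- Stress <- Cholesterol -> Exercise
  P5: Smoking <- BMI -> Exercise
The empty set is not sufficient: P5 (Smoking <- BMI -> Exercise) has no collider blocking it and no conditioned non-collider, so it is open.
Try {BMI}:
  P1: blocked at fork node BMI ∈ conditioning set.
  P2: blocked at fork node BMI ∈ conditioning set.
  P3: blocked at fork node BMI ∈ conditioning set.
  P4: blocked at fork node BMI ∈ conditioning set.
  P5: blocked at fork node BMI ∈ conditioning set.
{BMI} contains no descendant of Smoking and blocks every backdoor path.
No other singleton works — e.g. {Cholesterol} leaves P5 open — so {BMI} is the unique smallest valid adjustment set.

{BMI}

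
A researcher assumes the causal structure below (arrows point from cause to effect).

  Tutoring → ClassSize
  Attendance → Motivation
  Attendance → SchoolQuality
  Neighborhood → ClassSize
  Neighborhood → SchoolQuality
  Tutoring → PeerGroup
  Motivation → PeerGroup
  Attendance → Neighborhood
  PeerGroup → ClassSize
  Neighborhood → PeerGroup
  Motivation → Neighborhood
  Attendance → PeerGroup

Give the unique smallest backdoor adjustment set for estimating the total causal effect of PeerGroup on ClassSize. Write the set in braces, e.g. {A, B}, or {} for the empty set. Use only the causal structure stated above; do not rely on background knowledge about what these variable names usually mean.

{Neighborhood, Tutoring}

Variables eligible for adjustment (non-descendants of PeerGroup, excluding PeerGroup and ClassSize): {Attendance, Motivation, Neighborhood, SchoolQuality, Tutoring}.
Backdoor paths from PeerGroup to ClassSize:
  P1: PeerGroup <- Attendance -> Motivation -> Neighborhood -> ClassSize
  P2: PeerGroup <- Attendance -> Neighborhood -> ClassSize
  P3: PeerGroup <- Attendance -> SchoolQuality <- Neighborhood -> ClassSize
  P4: PeerGroup <- Tutoring -> ClassSize
  P5: PeerGroup <- Motivation <- Attendance -> Neighborhood -> ClassSize
  P6: PeerGroup <- Motivation <- Attendance -> SchoolQuality <- Neighborhood -> ClassSize
  P7: PeerGroup <- Motivation -> Neighborhood -> ClassSize
  P8: PeerGroup <- Neighborhood -> ClassSize
The empty set is not sufficient: P1 (PeerGroup <- Attendance -> Motivation -> Neighborhood -> ClassSize) has no collider blocking it and no conditioned non-collider, so it is open.
Try {Neighborhood, Tutoring}:
  P1: blocked at chain node Neighborhood ∈ conditioning set.
  P2: blocked at chain node Neighborhood ∈ conditioning set.
  P3: blocked at collider SchoolQuality (neither it nor any descendant is in the conditioning set).
  P4: blocked at fork node Tutoring ∈ conditioning set.
  P5: blocked at chain node Neighborhood ∈ conditioning set.
  P6: blocked at collider SchoolQuality (neither it nor any descendant is in the conditioning set).
  P7: blocked at chain node Neighborhood ∈ conditioning set.
  P8: blocked at fork node Neighborhood ∈ conditioning set.
{Neighborhood, Tutoring} contains no descendant of PeerGroup and blocks every backdoor path.
Every element of {Neighborhood, Tutoring} is needed (dropping Neighborhood leaves P1 open; dropping Tutoring leaves P4 open), so no proper subset is valid.
Among all size-2 subsets of the eligible variables, only {Neighborhood, Tutoring} blocks every backdoor path, so it is the unique smallest valid adjustment set.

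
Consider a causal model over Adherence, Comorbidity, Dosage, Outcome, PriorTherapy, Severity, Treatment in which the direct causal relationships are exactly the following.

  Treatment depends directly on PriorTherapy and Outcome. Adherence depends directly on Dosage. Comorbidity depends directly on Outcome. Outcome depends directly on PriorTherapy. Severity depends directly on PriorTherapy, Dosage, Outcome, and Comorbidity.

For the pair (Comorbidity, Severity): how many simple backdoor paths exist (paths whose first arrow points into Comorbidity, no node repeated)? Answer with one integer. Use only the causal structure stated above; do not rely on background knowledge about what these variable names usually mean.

3

A backdoor path from Comorbidity to Severity is any simple undirected path whose first edge points into Comorbidity (i.e. leaves Comorbidity via a parent).
Parents of Comorbidity: {Outcome}.
Enumerating:
  P1: Comorbidity <- Outcome <- PriorTherapy -> Severity
  P2: Comorbidity <- Outcome -> Treatment <- PriorTherapy -> Severity
  P3: Comorbidity <- Outcome -> Severity
That exhausts the simple backdoor paths. Count: 3.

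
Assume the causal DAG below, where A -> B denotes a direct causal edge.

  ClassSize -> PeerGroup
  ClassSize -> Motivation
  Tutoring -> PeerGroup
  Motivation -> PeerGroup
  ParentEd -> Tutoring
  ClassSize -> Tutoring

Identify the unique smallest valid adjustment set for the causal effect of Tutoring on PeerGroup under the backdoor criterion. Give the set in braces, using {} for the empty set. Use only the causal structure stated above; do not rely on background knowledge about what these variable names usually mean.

{ClassSize}

Variables eligible for adjustment (non-descendants of Tutoring, excluding Tutoring and PeerGroup): {ClassSize, Motivation, ParentEd}.
Backdoor paths from Tutoring to PeerGroup:
  P1: Tutoring <- ClassSize -> Motivation -> PeerGroup
  P2: Tutoring <- ClassSize -> PeerGroup
The empty set is not sufficient: P1 (Tutoring <- ClassSize -> Motivation -> PeerGroup) has no collider blocking it and no conditioned non-collider, so it is open.
Try {ClassSize}:
  P1: blocked at fork node ClassSize ∈ conditioning set.
  P2: blocked at fork node ClassSize ∈ conditioning set.
{ClassSize} contains no descendant of Tutoring and blocks every backdoor path.
No other singleton works — e.g. {ParentEd} leaves P1 open — so {ClassSize} is the unique smallest valid adjustment set.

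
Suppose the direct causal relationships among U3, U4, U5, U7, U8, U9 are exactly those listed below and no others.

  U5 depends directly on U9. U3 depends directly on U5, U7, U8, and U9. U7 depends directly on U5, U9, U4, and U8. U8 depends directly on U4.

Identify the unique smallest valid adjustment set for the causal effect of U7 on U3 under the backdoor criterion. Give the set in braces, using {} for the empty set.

Variables eligible for adjustment (non-descendants of U7, excluding U7 and U3): {U4, U5, U8, U9}.
Backdoor paths from U7 to U3:
  P1: U7 <- U4 -> U8 -> U3
  P2: U7 <- U9 -> U5 -> U3
  P3: U7 <- U9 -> U3
  P4: U7 <- U8 -> U3
  P5: U7 <- U5 <- U9 -> U3
  P6: U7 <- U5 -> U3
The empty set is not sufficient: P1 (U7 <- U4 -> U8 -> U3) has no collider blocking it and no conditioned non-collider, so it is open.
Try {U5, U8, U9}:
  P1: blocked at chain node U8 ∈ conditioning set.
  P2: blocked at fork node U9 ∈ conditioning set.
  P3: blocked at fork node U9 ∈ conditioning set.
  P4: blocked at fork node U8 ∈ conditioning set.
  P5: blocked at chain node U5 ∈ conditioning set.
  P6: blocked at fork node U5 ∈ conditioning set.
{U5, U8, U9} contains no descendant of U7 and blocks every backdoor path.
Every element of {U5, U8, U9} is needed (dropping U5 leaves P6 open; dropping U8 leaves P1 open; dropping U9 leaves P3 open), so no proper subset is valid.
Among all size-3 subsets of the eligible variables, only {U5, U8, U9} blocks every backdoor path, so it is the unique smallest valid adjustment set.

{U5, U8, U9}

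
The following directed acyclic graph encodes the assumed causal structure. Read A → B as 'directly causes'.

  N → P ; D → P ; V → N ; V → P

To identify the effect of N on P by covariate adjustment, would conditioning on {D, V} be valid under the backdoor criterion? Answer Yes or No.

Yes

Backdoor paths from N to P (paths whose first edge points into N):
  P1: N <- V -> P
Condition 1 (no descendant of N in the set): holds — descendants of N are {P}; none are in {D, V}.
Condition 2 (every backdoor path blocked by {D, V}):
  P1: blocked at fork node V ∈ conditioning set.
{D, V} satisfies the backdoor criterion.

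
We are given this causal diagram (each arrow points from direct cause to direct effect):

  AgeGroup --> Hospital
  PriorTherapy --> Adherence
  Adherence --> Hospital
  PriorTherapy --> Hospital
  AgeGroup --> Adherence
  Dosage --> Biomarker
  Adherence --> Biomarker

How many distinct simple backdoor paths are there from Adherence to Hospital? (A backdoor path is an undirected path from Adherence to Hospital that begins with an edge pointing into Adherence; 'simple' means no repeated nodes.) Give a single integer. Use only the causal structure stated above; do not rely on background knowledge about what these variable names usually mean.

2

A backdoor path from Adherence to Hospital is any simple undirected path whose first edge points into Adherence (i.e. leaves Adherence via a parent).
Parents of Adherence: {AgeGroup, PriorTherapy}.
Enumerating:
  P1: Adherence <- AgeGroup -> Hospital
  P2: Adherence <- PriorTherapy -> Hospital
That exhausts the simple backdoor paths. Count: 2.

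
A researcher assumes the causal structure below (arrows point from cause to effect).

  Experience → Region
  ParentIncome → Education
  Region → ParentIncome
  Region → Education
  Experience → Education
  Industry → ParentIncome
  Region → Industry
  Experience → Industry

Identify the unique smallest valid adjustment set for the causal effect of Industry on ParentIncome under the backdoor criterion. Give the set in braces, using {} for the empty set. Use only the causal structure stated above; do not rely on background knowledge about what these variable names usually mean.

{Region}

Variables eligible for adjustment (non-descendants of Industry, excluding Industry and ParentIncome): {Experience, Region}.
Backdoor paths from Industry to ParentIncome:
  P1: Industry <- Experience -> Region -> ParentIncome
  P2: Industry <- Experience -> Region -> Education <- ParentIncome
  P3: Industry <- Experience -> Education <- Region -> ParentIncome
  P4: Industry <- Experience -> Education <- ParentIncome
  P5: Industry <- Region <- Experience -> Education <- ParentIncome
  P6: Industry <- Region -> ParentIncome
  P7: Industry <- Region -> Education <- ParentIncome
The empty set is not sufficient: P1 (Industry <- Experience -> Region -> ParentIncome) has no collider blocking it and no conditioned non-collider, so it is open.
Try {Region}:
  P1: blocked at chain node Region ∈ conditioning set.
  P2: blocked at chain node Region ∈ conditioning set.
  P3: blocked at collider Education (neither it nor any descendant is in the conditioning set).
  P4: blocked at collider Education (neither it nor any descendant is in the conditioning set).
  P5: blocked at chain node Region ∈ conditioning set.
  P6: blocked at fork node Region ∈ conditioning set.
  P7: blocked at fork node Region ∈ conditioning set.
{Region} contains no descendant of Industry and blocks every backdoor path.
No other singleton works — e.g. {Experience} leaves P6 open — so {Region} is the unique smallest valid adjustment set.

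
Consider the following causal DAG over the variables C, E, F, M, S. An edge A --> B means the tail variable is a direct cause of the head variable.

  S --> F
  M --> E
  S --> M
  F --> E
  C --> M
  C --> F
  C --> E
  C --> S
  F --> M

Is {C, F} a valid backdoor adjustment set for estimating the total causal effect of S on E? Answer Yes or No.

Backdoor paths from S to E (paths whose first edge points into S):
  P1: S <- C -> F -> M -> E
  P2: S <- C -> F -> E
  P3: S <- C -> M <- F -> E
  P4: S <- C -> M -> E
  P5: S <- C -> E
Condition 1 (no descendant of S in the set): FAILS — F is a descendant of S.
Condition 2 (every backdoor path blocked by {C, F}):
  P1: blocked at fork node C ∈ conditioning set.
  P2: blocked at fork node C ∈ conditioning set.
  P3: blocked at fork node C ∈ conditioning set.
  P4: blocked at fork node C ∈ conditioning set.
  P5: blocked at fork node C ∈ conditioning set.
{C, F} does not satisfy the backdoor criterion.

No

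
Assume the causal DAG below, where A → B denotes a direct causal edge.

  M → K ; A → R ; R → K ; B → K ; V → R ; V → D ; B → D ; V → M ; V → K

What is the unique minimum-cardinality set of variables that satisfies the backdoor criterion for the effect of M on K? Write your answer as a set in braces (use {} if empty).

Variables eligible for adjustment (non-descendants of M, excluding M and K): {A, B, D, R, V}.
Backdoor paths from M to K:
  P1: M <- V -> D <- B -> K
  P2: M <- V -> R -> K
  P3: M <- V -> K
The empty set is not sufficient: P2 (M <- V -> R -> K) has no collider blocking it and no conditioned non-collider, so it is open.
Try {V}:
  P1: blocked at fork node V ∈ conditioning set.
  P2: blocked at fork node V ∈ conditioning set.
  P3: blocked at fork node V ∈ conditioning set.
{V} contains no descendant of M and blocks every backdoor path.
No other singleton works — e.g. {B} leaves P2 open — so {V} is the unique smallest valid adjustment set.

{V}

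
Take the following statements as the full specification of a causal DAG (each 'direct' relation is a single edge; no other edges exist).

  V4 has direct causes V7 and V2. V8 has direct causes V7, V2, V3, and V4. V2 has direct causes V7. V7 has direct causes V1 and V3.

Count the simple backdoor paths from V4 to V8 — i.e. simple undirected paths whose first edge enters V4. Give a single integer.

A backdoor path from V4 to V8 is any simple undirected path whose first edge points into V4 (i.e. leaves V4 via a parent).
Parents of V4: {V2, V7}.
Enumerating:
  P1: V4 <- V7 <- V3 -> V8
  P2: V4 <- V7 -> V2 -> V8
  P3: V4 <- V7 -> V8
  P4: V4 <- V2 <- V7 <- V3 -> V8
  P5: V4 <- V2 <- V7 -> V8
  P6: V4 <- V2 -> V8
That exhausts the simple backdoor paths. Count: 6.

6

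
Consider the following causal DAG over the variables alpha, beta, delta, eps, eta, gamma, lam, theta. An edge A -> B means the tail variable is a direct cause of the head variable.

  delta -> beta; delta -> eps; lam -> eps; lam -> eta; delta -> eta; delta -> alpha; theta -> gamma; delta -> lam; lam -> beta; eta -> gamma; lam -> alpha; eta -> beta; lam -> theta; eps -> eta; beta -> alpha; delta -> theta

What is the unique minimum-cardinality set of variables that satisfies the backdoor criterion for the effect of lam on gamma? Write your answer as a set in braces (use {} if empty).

{delta}

Variables eligible for adjustment (non-descendants of lam, excluding lam and gamma): {delta}.
Backdoor paths from lam to gamma:
  P1: lam <- delta -> theta -> gamma
  P2: lam <- delta -> eps -> eta -> gamma
  P3: lam <- delta -> eta -> gamma
  P4: lam <- delta -> beta <- eta -> gamma
  P5: lam <- delta -> alpha <- beta <- eta -> gamma
The empty set is not sufficient: P1 (lam <- delta -> theta -> gamma) has no collider blocking it and no conditioned non-collider, so it is open.
Try {delta}:
  P1: blocked at fork node delta ∈ conditioning set.
  P2: blocked at fork node delta ∈ conditioning set.
  P3: blocked at fork node delta ∈ conditioning set.
  P4: blocked at fork node delta ∈ conditioning set.
  P5: blocked at fork node delta ∈ conditioning set.
{delta} contains no descendant of lam and blocks every backdoor path.
{delta} is the unique smallest valid adjustment set.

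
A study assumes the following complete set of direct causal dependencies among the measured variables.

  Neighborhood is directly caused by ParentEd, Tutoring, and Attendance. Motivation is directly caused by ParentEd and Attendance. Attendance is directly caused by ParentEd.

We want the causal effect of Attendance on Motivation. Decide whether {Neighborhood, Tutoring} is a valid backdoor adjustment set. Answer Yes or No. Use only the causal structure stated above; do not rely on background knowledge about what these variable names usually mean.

No

Backdoor paths from Attendance to Motivation (paths whose first edge points into Attendance):
  P1: Attendance <- ParentEd -> Motivation
Condition 1 (no descendant of Attendance in the set): FAILS — Neighborhood is a descendant of Attendance.
Condition 2 (every backdoor path blocked by {Neighborhood, Tutoring}):
  P1: open — no interior node is in the conditioning set.
{Neighborhood, Tutoring} does not satisfy the backdoor criterion.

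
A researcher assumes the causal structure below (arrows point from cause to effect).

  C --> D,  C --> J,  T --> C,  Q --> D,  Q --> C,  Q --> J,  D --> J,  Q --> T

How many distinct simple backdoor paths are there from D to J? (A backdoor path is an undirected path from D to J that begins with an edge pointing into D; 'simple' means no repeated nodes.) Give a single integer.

6

A backdoor path from D to J is any simple undirected path whose first edge points into D (i.e. leaves D via a parent).
Parents of D: {C, Q}.
Enumerating:
  P1: D <- Q -> T -> C -> J
  P2: D <- Q -> C -> J
  P3: D <- Q -> J
  P4: D <- C <- Q -> J
  P5: D <- C <- T <- Q -> J
  P6: D <- C -> J
That exhausts the simple backdoor paths. Count: 6.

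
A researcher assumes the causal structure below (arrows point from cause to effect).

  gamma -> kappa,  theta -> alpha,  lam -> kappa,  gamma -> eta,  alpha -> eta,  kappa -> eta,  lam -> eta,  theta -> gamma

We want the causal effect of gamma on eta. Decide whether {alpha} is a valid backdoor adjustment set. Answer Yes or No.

Yes

Backdoor paths from gamma to eta (paths whose first edge points into gamma):
  P1: gamma <- theta -> alpha -> eta
Condition 1 (no descendant of gamma in the set): holds — descendants of gamma are {eta, kappa}; none are in {alpha}.
Condition 2 (every backdoor path blocked by {alpha}):
  P1: blocked at chain node alpha ∈ conditioning set.
{alpha} satisfies the backdoor criterion.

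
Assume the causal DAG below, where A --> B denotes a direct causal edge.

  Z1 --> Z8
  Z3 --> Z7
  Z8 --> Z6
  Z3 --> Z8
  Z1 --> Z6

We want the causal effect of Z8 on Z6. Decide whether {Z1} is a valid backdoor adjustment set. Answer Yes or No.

Yes

Backdoor paths from Z8 to Z6 (paths whose first edge points into Z8):
  P1: Z8 <- Z1 -> Z6
Condition 1 (no descendant of Z8 in the set): holds — descendants of Z8 are {Z6}; none are in {Z1}.
Condition 2 (every backdoor path blocked by {Z1}):
  P1: blocked at fork node Z1 ∈ conditioning set.
{Z1} satisfies the backdoor criterion.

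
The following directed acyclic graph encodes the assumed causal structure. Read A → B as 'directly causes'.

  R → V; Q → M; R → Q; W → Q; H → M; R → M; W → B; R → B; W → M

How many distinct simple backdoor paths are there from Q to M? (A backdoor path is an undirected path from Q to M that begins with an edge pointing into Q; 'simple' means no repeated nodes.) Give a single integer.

A backdoor path from Q to M is any simple undirected path whose first edge points into Q (i.e. leaves Q via a parent).
Parents of Q: {R, W}.
Enumerating:
  P1: Q <- R -> M
  P2: Q <- R -> B <- W -> M
  P3: Q <- W -> M
  P4: Q <- W -> B <- R -> M
That exhausts the simple backdoor paths. Count: 4.

4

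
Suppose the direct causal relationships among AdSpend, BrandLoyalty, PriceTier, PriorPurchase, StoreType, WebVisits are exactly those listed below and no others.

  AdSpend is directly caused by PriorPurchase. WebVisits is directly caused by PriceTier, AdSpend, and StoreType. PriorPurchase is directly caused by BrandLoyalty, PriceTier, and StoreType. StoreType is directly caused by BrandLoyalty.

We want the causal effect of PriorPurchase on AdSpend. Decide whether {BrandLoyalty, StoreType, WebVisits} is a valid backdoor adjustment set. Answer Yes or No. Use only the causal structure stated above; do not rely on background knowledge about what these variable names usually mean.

No

Backdoor paths from PriorPurchase to AdSpend (paths whose first edge points into PriorPurchase):
  P1: PriorPurchase <- BrandLoyalty -> StoreType -> WebVisits <- AdSpend
  P2: PriorPurchase <- StoreType -> WebVisits <- AdSpend
  P3: PriorPurchase <- PriceTier -> WebVisits <- AdSpend
Condition 1 (no descendant of PriorPurchase in the set): FAILS — WebVisits is a descendant of PriorPurchase.
Condition 2 (every backdoor path blocked by {BrandLoyalty, StoreType, WebVisits}):
  P1: blocked at fork node BrandLoyalty ∈ conditioning set.
  P2: blocked at fork node StoreType ∈ conditioning set.
  P3: open — collider(s) WebVisits are conditioned on (or have a conditioned descendant) and no non-collider on the path is in the set.
{BrandLoyalty, StoreType, WebVisits} does not satisfy the backdoor criterion.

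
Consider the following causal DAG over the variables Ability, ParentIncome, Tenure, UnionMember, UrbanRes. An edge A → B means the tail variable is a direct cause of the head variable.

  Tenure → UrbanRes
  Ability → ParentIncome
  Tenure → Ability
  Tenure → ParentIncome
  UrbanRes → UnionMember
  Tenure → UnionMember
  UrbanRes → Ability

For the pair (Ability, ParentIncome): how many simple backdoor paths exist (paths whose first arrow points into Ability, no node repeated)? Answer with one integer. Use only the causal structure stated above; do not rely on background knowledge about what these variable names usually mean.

A backdoor path from Ability to ParentIncome is any simple undirected path whose first edge points into Ability (i.e. leaves Ability via a parent).
Parents of Ability: {Tenure, UrbanRes}.
Enumerating:
  P1: Ability <- Tenure -> ParentIncome
  P2: Ability <- UrbanRes <- Tenure -> ParentIncome
  P3: Ability <- UrbanRes -> UnionMember <- Tenure -> ParentIncome
That exhausts the simple backdoor paths. Count: 3.

3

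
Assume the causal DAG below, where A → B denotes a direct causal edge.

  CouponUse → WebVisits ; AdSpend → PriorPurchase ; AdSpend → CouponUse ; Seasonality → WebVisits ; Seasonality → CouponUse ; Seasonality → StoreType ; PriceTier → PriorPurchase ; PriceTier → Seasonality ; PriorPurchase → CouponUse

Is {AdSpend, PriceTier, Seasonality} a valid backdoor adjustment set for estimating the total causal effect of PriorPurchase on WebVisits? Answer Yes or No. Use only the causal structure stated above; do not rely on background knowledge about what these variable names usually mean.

Yes

Backdoor paths from PriorPurchase to WebVisits (paths whose first edge points into PriorPurchase):
  P1: PriorPurchase <- AdSpend -> CouponUse <- Seasonality -> WebVisits
  P2: PriorPurchase <- AdSpend -> CouponUse -> WebVisits
  P3: PriorPurchase <- PriceTier -> Seasonality -> CouponUse -> WebVisits
  P4: PriorPurchase <- PriceTier -> Seasonality -> WebVisits
Condition 1 (no descendant of PriorPurchase in the set): holds — descendants of PriorPurchase are {CouponUse, WebVisits}; none are in {AdSpend, PriceTier, Seasonality}.
Condition 2 (every backdoor path blocked by {AdSpend, PriceTier, Seasonality}):
  P1: blocked at fork node AdSpend ∈ conditioning set.
  P2: blocked at fork node AdSpend ∈ conditioning set.
  P3: blocked at fork node PriceTier ∈ conditioning set.
  P4: blocked at fork node PriceTier ∈ conditioning set.
{AdSpend, PriceTier, Seasonality} satisfies the backdoor criterion.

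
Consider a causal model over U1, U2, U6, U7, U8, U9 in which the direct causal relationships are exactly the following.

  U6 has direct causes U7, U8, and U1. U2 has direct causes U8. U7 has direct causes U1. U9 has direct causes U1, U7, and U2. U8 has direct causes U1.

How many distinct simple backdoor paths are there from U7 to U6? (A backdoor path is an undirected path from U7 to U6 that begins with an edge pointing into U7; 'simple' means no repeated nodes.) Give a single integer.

A backdoor path from U7 to U6 is any simple undirected path whose first edge points into U7 (i.e. leaves U7 via a parent).
Parents of U7: {U1}.
Enumerating:
  P1: U7 <- U1 -> U8 -> U6
  P2: U7 <- U1 -> U6
  P3: U7 <- U1 -> U9 <- U2 <- U8 -> U6
That exhausts the simple backdoor paths. Count: 3.

3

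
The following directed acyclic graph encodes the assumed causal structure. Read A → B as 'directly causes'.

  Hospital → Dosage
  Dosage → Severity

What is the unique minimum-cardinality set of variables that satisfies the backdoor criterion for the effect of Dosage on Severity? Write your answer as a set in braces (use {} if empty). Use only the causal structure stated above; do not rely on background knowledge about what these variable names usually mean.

Variables eligible for adjustment (non-descendants of Dosage, excluding Dosage and Severity): {Hospital}.
Backdoor paths from Dosage to Severity:
  (none)
With no backdoor paths the empty set already satisfies the criterion, and it is trivially minimal.

{}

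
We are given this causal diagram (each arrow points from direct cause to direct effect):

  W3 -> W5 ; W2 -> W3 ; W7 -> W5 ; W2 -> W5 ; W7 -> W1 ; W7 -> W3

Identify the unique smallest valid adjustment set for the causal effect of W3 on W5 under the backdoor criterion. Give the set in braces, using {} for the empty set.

Variables eligible for adjustment (non-descendants of W3, excluding W3 and W5): {W1, W2, W7}.
Backdoor paths from W3 to W5:
  P1: W3 <- W7 -> W5
  P2: W3 <- W2 -> W5
The empty set is not sufficient: P1 (W3 <- W7 -> W5) has no collider blocking it and no conditioned non-collider, so it is open.
Try {W2, W7}:
  P1: blocked at fork node W7 ∈ conditioning set.
  P2: blocked at fork node W2 ∈ conditioning set.
{W2, W7} contains no descendant of W3 and blocks every backdoor path.
Every element of {W2, W7} is needed (dropping W2 leaves P2 open; dropping W7 leaves P1 open), so no proper subset is valid.
Among all size-2 subsets of the eligible variables, only {W2, W7} blocks every backdoor path, so it is the unique smallest valid adjustment set.

{W2, W7}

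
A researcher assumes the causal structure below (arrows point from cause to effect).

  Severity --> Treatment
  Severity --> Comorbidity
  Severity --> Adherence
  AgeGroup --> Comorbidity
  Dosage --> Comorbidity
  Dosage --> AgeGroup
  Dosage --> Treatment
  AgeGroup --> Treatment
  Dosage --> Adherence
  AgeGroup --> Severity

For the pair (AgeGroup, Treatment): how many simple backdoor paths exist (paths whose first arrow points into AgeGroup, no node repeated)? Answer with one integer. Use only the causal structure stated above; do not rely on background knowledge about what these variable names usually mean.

3

A backdoor path from AgeGroup to Treatment is any simple undirected path whose first edge points into AgeGroup (i.e. leaves AgeGroup via a parent).
Parents of AgeGroup: {Dosage}.
Enumerating:
  P1: AgeGroup <- Dosage -> Adherence <- Severity -> Treatment
  P2: AgeGroup <- Dosage -> Treatment
  P3: AgeGroup <- Dosage -> Comorbidity <- Severity -> Treatment
That exhausts the simple backdoor paths. Count: 3.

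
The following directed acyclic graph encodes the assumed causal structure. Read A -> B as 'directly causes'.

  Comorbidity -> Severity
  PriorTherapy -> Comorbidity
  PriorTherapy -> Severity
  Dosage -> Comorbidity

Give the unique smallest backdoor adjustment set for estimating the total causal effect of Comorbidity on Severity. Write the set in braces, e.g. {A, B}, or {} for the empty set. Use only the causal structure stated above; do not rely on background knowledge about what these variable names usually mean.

Variables eligible for adjustment (non-descendants of Comorbidity, excluding Comorbidity and Severity): {Dosage, PriorTherapy}.
Backdoor paths from Comorbidity to Severity:
  P1: Comorbidity <- PriorTherapy -> Severity
The empty set is not sufficient: P1 (Comorbidity <- PriorTherapy -> Severity) has no collider blocking it and no conditioned non-collider, so it is open.
Try {PriorTherapy}:
  P1: blocked at fork node PriorTherapy ∈ conditioning set.
{PriorTherapy} contains no descendant of Comorbidity and blocks every backdoor path.
No other singleton works — e.g. {Dosage} leaves P1 open — so {PriorTherapy} is the unique smallest valid adjustment set.

{PriorTherapy}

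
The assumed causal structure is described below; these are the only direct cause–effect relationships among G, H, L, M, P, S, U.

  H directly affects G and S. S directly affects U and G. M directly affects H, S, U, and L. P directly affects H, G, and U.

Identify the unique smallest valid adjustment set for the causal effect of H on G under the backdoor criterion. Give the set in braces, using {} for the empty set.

{M, P}

Variables eligible for adjustment (non-descendants of H, excluding H and G): {L, M, P}.
Backdoor paths from H to G:
  P1: H <- M -> S -> U <- P -> G
  P2: H <- M -> S -> G
  P3: H <- M -> U <- P -> G
  P4: H <- M -> U <- S -> G
  P5: H <- P -> U <- M -> S -> G
  P6: H <- P -> U <- S -> G
  P7: H <- P -> G
The empty set is not sufficient: P2 (H <- M -> S -> G) has no collider blocking it and no conditioned non-collider, so it is open.
Try {M, P}:
  P1: blocked at fork node M ∈ conditioning set.
  P2: blocked at fork node M ∈ conditioning set.
  P3: blocked at fork node M ∈ conditioning set.
  P4: blocked at fork node M ∈ conditioning set.
  P5: blocked at fork node P ∈ conditioning set.
  P6: blocked at fork node P ∈ conditioning set.
  P7: blocked at fork node P ∈ conditioning set.
{M, P} contains no descendant of H and blocks every backdoor path.
Every element of {M, P} is needed (dropping M leaves P2 open; dropping P leaves P7 open), so no proper subset is valid.
Among all size-2 subsets of the eligible variables, only {M, P} blocks every backdoor path, so it is the unique smallest valid adjustment set.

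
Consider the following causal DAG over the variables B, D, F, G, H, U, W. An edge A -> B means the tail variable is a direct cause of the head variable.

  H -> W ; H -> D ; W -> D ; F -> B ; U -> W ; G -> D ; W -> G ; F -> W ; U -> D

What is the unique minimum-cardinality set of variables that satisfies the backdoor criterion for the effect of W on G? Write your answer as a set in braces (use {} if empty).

Variables eligible for adjustment (non-descendants of W, excluding W and G): {B, F, H, U}.
Backdoor paths from W to G:
  P1: W <- U -> D <- G
  P2: W <- H -> D <- G
Each backdoor path contains an unconditioned collider, so every path is already blocked with the empty conditioning set:
  P1: blocked at collider D (neither it nor any descendant is in the conditioning set).
  P2: blocked at collider D (neither it nor any descendant is in the conditioning set).
The empty set is therefore the unique smallest valid set.

{}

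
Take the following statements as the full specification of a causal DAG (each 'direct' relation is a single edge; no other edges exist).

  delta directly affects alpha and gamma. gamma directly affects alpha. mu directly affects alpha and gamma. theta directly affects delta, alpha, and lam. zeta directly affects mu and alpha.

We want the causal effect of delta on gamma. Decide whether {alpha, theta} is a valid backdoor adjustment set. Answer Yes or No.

No

Backdoor paths from delta to gamma (paths whose first edge points into delta):
  P1: delta <- theta -> alpha <- zeta -> mu -> gamma
  P2: delta <- theta -> alpha <- mu -> gamma
  P3: delta <- theta -> alpha <- gamma
Condition 1 (no descendant of delta in the set): FAILS — alpha is a descendant of delta.
Condition 2 (every backdoor path blocked by {alpha, theta}):
  P1: blocked at fork node theta ∈ conditioning set.
  P2: blocked at fork node theta ∈ conditioning set.
  P3: blocked at fork node theta ∈ conditioning set.
{alpha, theta} does not satisfy the backdoor criterion.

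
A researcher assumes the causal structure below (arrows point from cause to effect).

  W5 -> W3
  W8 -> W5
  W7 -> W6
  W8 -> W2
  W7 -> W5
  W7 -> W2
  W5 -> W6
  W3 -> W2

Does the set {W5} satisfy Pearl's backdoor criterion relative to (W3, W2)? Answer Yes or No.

Backdoor paths from W3 to W2 (paths whose first edge points into W3):
  P1: W3 <- W5 <- W7 -> W2
  P2: W3 <- W5 <- W8 -> W2
  P3: W3 <- W5 -> W6 <- W7 -> W2
Condition 1 (no descendant of W3 in the set): holds — descendants of W3 are {W2}; none are in {W5}.
Condition 2 (every backdoor path blocked by {W5}):
  P1: blocked at chain node W5 ∈ conditioning set.
  P2: blocked at chain node W5 ∈ conditioning set.
  P3: blocked at fork node W5 ∈ conditioning set.
{W5} satisfies the backdoor criterion.

Yes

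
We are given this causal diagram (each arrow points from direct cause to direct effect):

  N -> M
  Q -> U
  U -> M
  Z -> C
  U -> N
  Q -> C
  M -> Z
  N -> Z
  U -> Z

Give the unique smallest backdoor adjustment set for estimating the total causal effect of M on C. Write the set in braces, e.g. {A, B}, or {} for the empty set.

Variables eligible for adjustment (non-descendants of M, excluding M and C): {N, Q, U}.
Backdoor paths from M to C:
  P1: M <- U <- Q -> C
  P2: M <- U -> N -> Z -> C
  P3: M <- U -> Z -> C
  P4: M <- N <- U <- Q -> C
  P5: M <- N <- U -> Z -> C
  P6: M <- N -> Z <- U <- Q -> C
  P7: M <- N -> Z -> C
The empty set is not sufficient: P1 (M <- U <- Q -> C) has no collider blocking it and no conditioned non-collider, so it is open.
Try {N, U}:
  P1: blocked at chain node U ∈ conditioning set.
  P2: blocked at fork node U ∈ conditioning set.
  P3: blocked at fork node U ∈ conditioning set.
  P4: blocked at chain node N ∈ conditioning set.
  P5: blocked at chain node N ∈ conditioning set.
  P6: blocked at fork node N ∈ conditioning set.
  P7: blocked at fork node N ∈ conditioning set.
{N, U} contains no descendant of M and blocks every backdoor path.
Every element of {N, U} is needed (dropping N leaves P7 open; dropping U leaves P1 open), so no proper subset is valid.
Among all size-2 subsets of the eligible variables, only {N, U} blocks every backdoor path, so it is the unique smallest valid adjustment set.

{N, U}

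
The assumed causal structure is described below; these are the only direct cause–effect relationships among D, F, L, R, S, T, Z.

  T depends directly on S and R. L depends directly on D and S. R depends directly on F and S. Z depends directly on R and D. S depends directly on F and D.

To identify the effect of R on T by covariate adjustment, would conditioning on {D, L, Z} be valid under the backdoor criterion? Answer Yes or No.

No

Backdoor paths from R to T (paths whose first edge points into R):
  P1: R <- F -> S -> T
  P2: R <- S -> T
Condition 1 (no descendant of R in the set): FAILS — Z is a descendant of R.
Condition 2 (every backdoor path blocked by {D, L, Z}):
  P1: open — no interior node is in the conditioning set.
  P2: open — no interior node is in the conditioning set.
{D, L, Z} does not satisfy the backdoor criterion.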